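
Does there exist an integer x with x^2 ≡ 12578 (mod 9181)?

yes

(12578/9181)
  = (3397/9181)    [12578 ≡ 3397 mod 9181]
  = (9181/3397)    [QR: 3397 ≡ 1 mod 4, sign kept]
  = (2387/3397)    [9181 ≡ 2387 mod 3397]
  = (3397/2387)    [QR: 3397 ≡ 1 mod 4, sign kept]
  = (1010/2387)    [3397 ≡ 1010 mod 2387]
  = -(505/2387)    [2387 ≡ 3 mod 8 ⇒ (2/2387) = -1]
  = -(2387/505)    [QR: 505 ≡ 1 mod 4, sign kept]
  = -(367/505)    [2387 ≡ 367 mod 505]
  = -(505/367)    [QR: 505 ≡ 1 mod 4, sign kept]
  = -(138/367)    [505 ≡ 138 mod 367]
  = -(69/367)    [367 ≡ 7 mod 8 ⇒ (2/367) = +1]
  = -(367/69)    [QR: 69 ≡ 1 mod 4, sign kept]
  = -(22/69)    [367 ≡ 22 mod 69]
  = (11/69)    [69 ≡ 5 mod 8 ⇒ (2/69) = -1]
  = (69/11)    [QR: 69 ≡ 1 mod 4, sign kept]
  = (3/11)    [69 ≡ 3 mod 11]
  = -(11/3)    [QR: both ≡ 3 mod 4, sign flips]
  = -(2/3)    [11 ≡ 2 mod 3]
  = (1/3)    [3 ≡ 3 mod 8 ⇒ (2/3) = -1]
  = 1    [(1/3) = 1]
The Legendre symbol is 1, so x^2 ≡ 12578 (mod 9181) has solution.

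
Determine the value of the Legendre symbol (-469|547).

(-469|547)
  = -(469|547)    [547 ≡ 3 mod 4 ⇒ (-1|547) = -1]
  = -(547|469)    [QR: 469 ≡ 1 mod 4, sign kept]
  = -(78|469)    [547 ≡ 78 mod 469]
  = (39|469)    [469 ≡ 5 mod 8 ⇒ (2|469) = -1]
  = (469|39)    [QR: 469 ≡ 1 mod 4, sign kept]
  = (1|39)    [469 ≡ 1 mod 39]
  = 1    [(1|39) = 1]

1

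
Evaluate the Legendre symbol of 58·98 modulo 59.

1

By multiplicativity, (58·98/59) = (58/59)·(98/59).
First factor (58/59):
Factor out 2: 58 = 2·29. Since 59 ≡ 3 (mod 8), (2/59) = -1. Now have -(29/59).
29 ≡ 1 (mod 4), so quadratic reciprocity gives (29/59) = (59/29). Reduce: 59 ≡ 1 (mod 29). Now have -(1/29).
(1/29) = 1. Collecting the sign factors: -1.
Second factor (98/59):
Reduce the numerator: 98 ≡ 39 (mod 59), so (98/59) = (39/59).
Both 39 ≡ 3 and 59 ≡ 3 (mod 4), so reciprocity gives (39/59) = -(59/39). Reduce: 59 ≡ 20 (mod 39). Now have -(20/39).
Factor out 2: 20 = 2^2·5. Since 39 ≡ 7 (mod 8), (2/39) = +1, and (2/39)^2 = +1. Now have -(5/39).
5 ≡ 1 (mod 4), so quadratic reciprocity gives (5/39) = (39/5). Reduce: 39 ≡ 4 (mod 5). Now have -(4/5).
Factor out 2: 4 = 2^2. Since 5 ≡ 5 (mod 8), (2/5) = -1, and (2/5)^2 = +1. Now have -(1/5).
(1/5) = 1. Collecting the sign factors: -1.
Product: (-1)·(-1) = 1.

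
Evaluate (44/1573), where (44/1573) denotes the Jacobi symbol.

Factor out 2: 44 = 2^2·11. Since 1573 ≡ 5 (mod 8), (2/1573) = -1, and (2/1573)^2 = +1. Now have (11/1573).
1573 ≡ 1 (mod 4), so quadratic reciprocity gives (11/1573) = (1573/11). Reduce: 1573 ≡ 0 (mod 11). Now have (0/11).
The numerator is now 0 with denominator 11 > 1: the symbol is 0.

0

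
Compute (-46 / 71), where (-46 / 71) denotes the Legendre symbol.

Pull out -1: (-46 / 71) = (-1 / 71)·(46 / 71). Since 71 ≡ 3 (mod 4), (-1 / 71) = -1. Now have -(46 / 71).
Factor out 2: 46 = 2·23. Since 71 ≡ 7 (mod 8), (2 / 71) = +1. Now have -(23 / 71).
Both 23 ≡ 3 and 71 ≡ 3 (mod 4), so reciprocity gives (23 / 71) = -(71 / 23). Reduce: 71 ≡ 2 (mod 23). Now have (2 / 23).
Factor out 2: 2 = 2. Since 23 ≡ 7 (mod 8), (2 / 23) = +1. Now have (1 / 23).
(1 / 23) = 1. Collecting the sign factors: 1.

1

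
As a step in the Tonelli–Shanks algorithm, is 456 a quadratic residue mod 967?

(456/967)
  = (57/967)    [967 ≡ 7 mod 8 ⇒ (2/967)^3 = +1]
  = (967/57)    [QR: 57 ≡ 1 mod 4, sign kept]
  = (55/57)    [967 ≡ 55 mod 57]
  = (57/55)    [QR: 57 ≡ 1 mod 4, sign kept]
  = (2/55)    [57 ≡ 2 mod 55]
  = (1/55)    [55 ≡ 7 mod 8 ⇒ (2/55) = +1]
  = 1    [(1/55) = 1]
(456/967) = 1, and 967 is prime, so 456 is a quadratic residue mod 967.

yes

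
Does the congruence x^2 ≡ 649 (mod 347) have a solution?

Reduce the numerator: 649 ≡ 302 (mod 347), so (649/347) = (302/347).
Factor out 2: 302 = 2·151. Since 347 ≡ 3 (mod 8), (2/347) = -1. Now have -(151/347).
Both 151 ≡ 3 and 347 ≡ 3 (mod 4), so reciprocity gives (151/347) = -(347/151). Reduce: 347 ≡ 45 (mod 151). Now have (45/151).
45 ≡ 1 (mod 4), so quadratic reciprocity gives (45/151) = (151/45). Reduce: 151 ≡ 16 (mod 45). Now have (16/45).
Factor out 2: 16 = 2^4. Since 45 ≡ 5 (mod 8), (2/45) = -1, and (2/45)^4 = +1. Now have (1/45).
(1/45) = 1. Collecting the sign factors: 1.
The Legendre symbol is 1, so x^2 ≡ 649 (mod 347) has solution.

yes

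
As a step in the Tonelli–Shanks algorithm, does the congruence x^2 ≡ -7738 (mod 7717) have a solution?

Pull out -1: (-7738/7717) = (-1/7717)·(7738/7717). Since 7717 ≡ 1 (mod 4), (-1/7717) = +1. Now have (7738/7717).
Reduce the numerator: 7738 ≡ 21 (mod 7717), so (7738/7717) = (21/7717).
21 ≡ 1 (mod 4), so quadratic reciprocity gives (21/7717) = (7717/21). Reduce: 7717 ≡ 10 (mod 21). Now have (10/21).
Factor out 2: 10 = 2·5. Since 21 ≡ 5 (mod 8), (2/21) = -1. Now have -(5/21).
5 ≡ 1 (mod 4), so quadratic reciprocity gives (5/21) = (21/5). Reduce: 21 ≡ 1 (mod 5). Now have -(1/5).
(1/5) = 1. Collecting the sign factors: -1.
(-7738/7717) = -1, and 7717 is prime, so -7738 is not a quadratic residue mod 7717.

no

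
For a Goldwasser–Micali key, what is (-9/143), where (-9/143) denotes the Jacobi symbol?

Reduce the numerator: -9 ≡ 134 (mod 143), so (-9/143) = (134/143).
Factor out 2: 134 = 2·67. Since 143 ≡ 7 (mod 8), (2/143) = +1. Now have (67/143).
Both 67 ≡ 3 and 143 ≡ 3 (mod 4), so reciprocity gives (67/143) = -(143/67). Reduce: 143 ≡ 9 (mod 67). Now have -(9/67).
9 ≡ 1 (mod 4), so quadratic reciprocity gives (9/67) = (67/9). Reduce: 67 ≡ 4 (mod 9). Now have -(4/9).
Factor out 2: 4 = 2^2. Since 9 ≡ 1 (mod 8), (2/9) = +1, and (2/9)^2 = +1. Now have -(1/9).
(1/9) = 1. Collecting the sign factors: -1.

-1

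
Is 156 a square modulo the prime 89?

Reduce the numerator: 156 ≡ 67 (mod 89), so (156/89) = (67/89).
89 ≡ 1 (mod 4), so quadratic reciprocity gives (67/89) = (89/67). Reduce: 89 ≡ 22 (mod 67). Now have (22/67).
Factor out 2: 22 = 2·11. Since 67 ≡ 3 (mod 8), (2/67) = -1. Now have -(11/67).
Both 11 ≡ 3 and 67 ≡ 3 (mod 4), so reciprocity gives (11/67) = -(67/11). Reduce: 67 ≡ 1 (mod 11). Now have (1/11).
(1/11) = 1. Collecting the sign factors: 1.
(156/89) = 1, and 89 is prime, so 156 is a quadratic residue mod 89.

yes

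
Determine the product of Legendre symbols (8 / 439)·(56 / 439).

By multiplicativity, (8·56 / 439) = (8 / 439)·(56 / 439).
First factor (8 / 439):
Factor out 2: 8 = 2^3. Since 439 ≡ 7 (mod 8), (2 / 439) = +1, and (2 / 439)^3 = +1. Now have (1 / 439).
(1 / 439) = 1. Collecting the sign factors: 1.
Second factor (56 / 439):
Factor out 2: 56 = 2^3·7. Since 439 ≡ 7 (mod 8), (2 / 439) = +1, and (2 / 439)^3 = +1. Now have (7 / 439).
Both 7 ≡ 3 and 439 ≡ 3 (mod 4), so reciprocity gives (7 / 439) = -(439 / 7). Reduce: 439 ≡ 5 (mod 7). Now have -(5 / 7).
5 ≡ 1 (mod 4), so quadratic reciprocity gives (5 / 7) = (7 / 5). Reduce: 7 ≡ 2 (mod 5). Now have -(2 / 5).
Factor out 2: 2 = 2. Since 5 ≡ 5 (mod 8), (2 / 5) = -1. Now have (1 / 5).
(1 / 5) = 1. Collecting the sign factors: 1.
Product: (1)·(1) = 1.

1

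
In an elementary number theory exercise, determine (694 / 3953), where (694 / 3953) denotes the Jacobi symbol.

Factor out 2: 694 = 2·347. Since 3953 ≡ 1 (mod 8), (2 / 3953) = +1. Now have (347 / 3953).
3953 ≡ 1 (mod 4), so quadratic reciprocity gives (347 / 3953) = (3953 / 347). Reduce: 3953 ≡ 136 (mod 347). Now have (136 / 347).
Factor out 2: 136 = 2^3·17. Since 347 ≡ 3 (mod 8), (2 / 347) = -1, and (2 / 347)^3 = -1. Now have -(17 / 347).
17 ≡ 1 (mod 4), so quadratic reciprocity gives (17 / 347) = (347 / 17). Reduce: 347 ≡ 7 (mod 17). Now have -(7 / 17).
17 ≡ 1 (mod 4), so quadratic reciprocity gives (7 / 17) = (17 / 7). Reduce: 17 ≡ 3 (mod 7). Now have -(3 / 7).
Both 3 ≡ 3 and 7 ≡ 3 (mod 4), so reciprocity gives (3 / 7) = -(7 / 3). Reduce: 7 ≡ 1 (mod 3). Now have (1 / 3).
(1 / 3) = 1. Collecting the sign factors: 1.

1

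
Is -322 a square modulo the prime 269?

(-322|269)
  = (322|269)    [269 ≡ 1 mod 4 ⇒ (-1|269) = +1]
  = (53|269)    [322 ≡ 53 mod 269]
  = (269|53)    [QR: 53 ≡ 1 mod 4, sign kept]
  = (4|53)    [269 ≡ 4 mod 53]
  = (1|53)    [53 ≡ 5 mod 8 ⇒ (2|53)^2 = +1]
  = 1    [(1|53) = 1]
The Legendre symbol is 1, so x^2 ≡ -322 (mod 269) has solution.

yes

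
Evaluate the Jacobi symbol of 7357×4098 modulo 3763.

1

By multiplicativity, (7357·4098 / 3763) = (7357 / 3763)·(4098 / 3763).
First factor (7357 / 3763):
(7357 / 3763)
  = (3594 / 3763)    [7357 ≡ 3594 mod 3763]
  = -(1797 / 3763)    [3763 ≡ 3 mod 8 ⇒ (2 / 3763) = -1]
  = -(3763 / 1797)    [QR: 1797 ≡ 1 mod 4, sign kept]
  = -(169 / 1797)    [3763 ≡ 169 mod 1797]
  = -(1797 / 169)    [QR: 169 ≡ 1 mod 4, sign kept]
  = -(107 / 169)    [1797 ≡ 107 mod 169]
  = -(169 / 107)    [QR: 169 ≡ 1 mod 4, sign kept]
  = -(62 / 107)    [169 ≡ 62 mod 107]
  = (31 / 107)    [107 ≡ 3 mod 8 ⇒ (2 / 107) = -1]
  = -(107 / 31)    [QR: both ≡ 3 mod 4, sign flips]
  = -(14 / 31)    [107 ≡ 14 mod 31]
  = -(7 / 31)    [31 ≡ 7 mod 8 ⇒ (2 / 31) = +1]
  = (31 / 7)    [QR: both ≡ 3 mod 4, sign flips]
  = (3 / 7)    [31 ≡ 3 mod 7]
  = -(7 / 3)    [QR: both ≡ 3 mod 4, sign flips]
  = -(1 / 3)    [7 ≡ 1 mod 3]
  = -1    [(1 / 3) = 1]
Second factor (4098 / 3763):
(4098 / 3763)
  = (335 / 3763)    [4098 ≡ 335 mod 3763]
  = -(3763 / 335)    [QR: both ≡ 3 mod 4, sign flips]
  = -(78 / 335)    [3763 ≡ 78 mod 335]
  = -(39 / 335)    [335 ≡ 7 mod 8 ⇒ (2 / 335) = +1]
  = (335 / 39)    [QR: both ≡ 3 mod 4, sign flips]
  = (23 / 39)    [335 ≡ 23 mod 39]
  = -(39 / 23)    [QR: both ≡ 3 mod 4, sign flips]
  = -(16 / 23)    [39 ≡ 16 mod 23]
  = -(1 / 23)    [23 ≡ 7 mod 8 ⇒ (2 / 23)^4 = +1]
  = -1    [(1 / 23) = 1]
Product: (-1)·(-1) = 1.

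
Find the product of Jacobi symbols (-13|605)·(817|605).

By multiplicativity, (-13·817|605) = (-13|605)·(817|605).
First factor (-13|605):
(-13|605)
  = (592|605)    [-13 ≡ 592 mod 605]
  = (37|605)    [605 ≡ 5 mod 8 ⇒ (2|605)^4 = +1]
  = (605|37)    [QR: 37 ≡ 1 mod 4, sign kept]
  = (13|37)    [605 ≡ 13 mod 37]
  = (37|13)    [QR: 13 ≡ 1 mod 4, sign kept]
  = (11|13)    [37 ≡ 11 mod 13]
  = (13|11)    [QR: 13 ≡ 1 mod 4, sign kept]
  = (2|11)    [13 ≡ 2 mod 11]
  = -(1|11)    [11 ≡ 3 mod 8 ⇒ (2|11) = -1]
  = -1    [(1|11) = 1]
Second factor (817|605):
(817|605)
  = (212|605)    [817 ≡ 212 mod 605]
  = (53|605)    [605 ≡ 5 mod 8 ⇒ (2|605)^2 = +1]
  = (605|53)    [QR: 53 ≡ 1 mod 4, sign kept]
  = (22|53)    [605 ≡ 22 mod 53]
  = -(11|53)    [53 ≡ 5 mod 8 ⇒ (2|53) = -1]
  = -(53|11)    [QR: 53 ≡ 1 mod 4, sign kept]
  = -(9|11)    [53 ≡ 9 mod 11]
  = -(11|9)    [QR: 9 ≡ 1 mod 4, sign kept]
  = -(2|9)    [11 ≡ 2 mod 9]
  = -(1|9)    [9 ≡ 1 mod 8 ⇒ (2|9) = +1]
  = -1    [(1|9) = 1]
Product: (-1)·(-1) = 1.

1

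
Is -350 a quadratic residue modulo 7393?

(-350/7393)
  = (350/7393)    [7393 ≡ 1 mod 4 ⇒ (-1/7393) = +1]
  = (175/7393)    [7393 ≡ 1 mod 8 ⇒ (2/7393) = +1]
  = (7393/175)    [QR: 7393 ≡ 1 mod 4, sign kept]
  = (43/175)    [7393 ≡ 43 mod 175]
  = -(175/43)    [QR: both ≡ 3 mod 4, sign flips]
  = -(3/43)    [175 ≡ 3 mod 43]
  = (43/3)    [QR: both ≡ 3 mod 4, sign flips]
  = (1/3)    [43 ≡ 1 mod 3]
  = 1    [(1/3) = 1]
(-350/7393) = 1, and 7393 is prime, so -350 is a quadratic residue mod 7393.

yes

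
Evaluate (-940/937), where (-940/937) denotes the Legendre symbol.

(-940/937)
  = (934/937)    [-940 ≡ 934 mod 937]
  = (467/937)    [937 ≡ 1 mod 8 ⇒ (2/937) = +1]
  = (937/467)    [QR: 937 ≡ 1 mod 4, sign kept]
  = (3/467)    [937 ≡ 3 mod 467]
  = -(467/3)    [QR: both ≡ 3 mod 4, sign flips]
  = -(2/3)    [467 ≡ 2 mod 3]
  = (1/3)    [3 ≡ 3 mod 8 ⇒ (2/3) = -1]
  = 1    [(1/3) = 1]

1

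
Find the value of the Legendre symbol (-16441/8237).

-1

Pull out -1: (-16441/8237) = (-1/8237)·(16441/8237). Since 8237 ≡ 1 (mod 4), (-1/8237) = +1. Now have (16441/8237).
Reduce the numerator: 16441 ≡ 8204 (mod 8237), so (16441/8237) = (8204/8237).
Factor out 2: 8204 = 2^2·2051. Since 8237 ≡ 5 (mod 8), (2/8237) = -1, and (2/8237)^2 = +1. Now have (2051/8237).
8237 ≡ 1 (mod 4), so quadratic reciprocity gives (2051/8237) = (8237/2051). Reduce: 8237 ≡ 33 (mod 2051). Now have (33/2051).
33 ≡ 1 (mod 4), so quadratic reciprocity gives (33/2051) = (2051/33). Reduce: 2051 ≡ 5 (mod 33). Now have (5/33).
5 ≡ 1 (mod 4), so quadratic reciprocity gives (5/33) = (33/5). Reduce: 33 ≡ 3 (mod 5). Now have (3/5).
5 ≡ 1 (mod 4), so quadratic reciprocity gives (3/5) = (5/3). Reduce: 5 ≡ 2 (mod 3). Now have (2/3).
Factor out 2: 2 = 2. Since 3 ≡ 3 (mod 8), (2/3) = -1. Now have -(1/3).
(1/3) = 1. Collecting the sign factors: -1.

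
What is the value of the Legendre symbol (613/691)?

613 ≡ 1 (mod 4), so quadratic reciprocity gives (613/691) = (691/613). Reduce: 691 ≡ 78 (mod 613). Now have (78/613).
Factor out 2: 78 = 2·39. Since 613 ≡ 5 (mod 8), (2/613) = -1. Now have -(39/613).
613 ≡ 1 (mod 4), so quadratic reciprocity gives (39/613) = (613/39). Reduce: 613 ≡ 28 (mod 39). Now have -(28/39).
Factor out 2: 28 = 2^2·7. Since 39 ≡ 7 (mod 8), (2/39) = +1, and (2/39)^2 = +1. Now have -(7/39).
Both 7 ≡ 3 and 39 ≡ 3 (mod 4), so reciprocity gives (7/39) = -(39/7). Reduce: 39 ≡ 4 (mod 7). Now have (4/7).
Factor out 2: 4 = 2^2. Since 7 ≡ 7 (mod 8), (2/7) = +1, and (2/7)^2 = +1. Now have (1/7).
(1/7) = 1. Collecting the sign factors: 1.

1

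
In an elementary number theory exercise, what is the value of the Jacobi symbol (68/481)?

(68/481)
  = (17/481)    [481 ≡ 1 mod 8 ⇒ (2/481)^2 = +1]
  = (481/17)    [QR: 17 ≡ 1 mod 4, sign kept]
  = (5/17)    [481 ≡ 5 mod 17]
  = (17/5)    [QR: 5 ≡ 1 mod 4, sign kept]
  = (2/5)    [17 ≡ 2 mod 5]
  = -(1/5)    [5 ≡ 5 mod 8 ⇒ (2/5) = -1]
  = -1    [(1/5) = 1]

-1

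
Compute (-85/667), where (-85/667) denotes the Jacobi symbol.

1

(-85/667)
  = -(85/667)    [667 ≡ 3 mod 4 ⇒ (-1/667) = -1]
  = -(667/85)    [QR: 85 ≡ 1 mod 4, sign kept]
  = -(72/85)    [667 ≡ 72 mod 85]
  = (9/85)    [85 ≡ 5 mod 8 ⇒ (2/85)^3 = -1]
  = (85/9)    [QR: 9 ≡ 1 mod 4, sign kept]
  = (4/9)    [85 ≡ 4 mod 9]
  = (1/9)    [9 ≡ 1 mod 8 ⇒ (2/9)^2 = +1]
  = 1    [(1/9) = 1]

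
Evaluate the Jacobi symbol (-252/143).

Reduce the numerator: -252 ≡ 34 (mod 143), so (-252/143) = (34/143).
Factor out 2: 34 = 2·17. Since 143 ≡ 7 (mod 8), (2/143) = +1. Now have (17/143).
17 ≡ 1 (mod 4), so quadratic reciprocity gives (17/143) = (143/17). Reduce: 143 ≡ 7 (mod 17). Now have (7/17).
17 ≡ 1 (mod 4), so quadratic reciprocity gives (7/17) = (17/7). Reduce: 17 ≡ 3 (mod 7). Now have (3/7).
Both 3 ≡ 3 and 7 ≡ 3 (mod 4), so reciprocity gives (3/7) = -(7/3). Reduce: 7 ≡ 1 (mod 3). Now have -(1/3).
(1/3) = 1. Collecting the sign factors: -1.

-1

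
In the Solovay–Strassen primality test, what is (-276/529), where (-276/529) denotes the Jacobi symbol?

Reduce the numerator: -276 ≡ 253 (mod 529), so (-276/529) = (253/529).
253 ≡ 1 (mod 4), so quadratic reciprocity gives (253/529) = (529/253). Reduce: 529 ≡ 23 (mod 253). Now have (23/253).
253 ≡ 1 (mod 4), so quadratic reciprocity gives (23/253) = (253/23). Reduce: 253 ≡ 0 (mod 23). Now have (0/23).
The numerator is now 0 with denominator 23 > 1: the symbol is 0.

0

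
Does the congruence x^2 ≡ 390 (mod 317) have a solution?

(390/317)
  = (73/317)    [390 ≡ 73 mod 317]
  = (317/73)    [QR: 73 ≡ 1 mod 4, sign kept]
  = (25/73)    [317 ≡ 25 mod 73]
  = (73/25)    [QR: 25 ≡ 1 mod 4, sign kept]
  = (23/25)    [73 ≡ 23 mod 25]
  = (25/23)    [QR: 25 ≡ 1 mod 4, sign kept]
  = (2/23)    [25 ≡ 2 mod 23]
  = (1/23)    [23 ≡ 7 mod 8 ⇒ (2/23) = +1]
  = 1    [(1/23) = 1]
The Legendre symbol is 1, so x^2 ≡ 390 (mod 317) has solution.

yes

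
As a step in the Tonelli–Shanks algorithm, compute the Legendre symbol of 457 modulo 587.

1

457 ≡ 1 (mod 4), so quadratic reciprocity gives (457|587) = (587|457). Reduce: 587 ≡ 130 (mod 457). Now have (130|457).
Factor out 2: 130 = 2·65. Since 457 ≡ 1 (mod 8), (2|457) = +1. Now have (65|457).
65 ≡ 1 (mod 4), so quadratic reciprocity gives (65|457) = (457|65). Reduce: 457 ≡ 2 (mod 65). Now have (2|65).
Factor out 2: 2 = 2. Since 65 ≡ 1 (mod 8), (2|65) = +1. Now have (1|65).
(1|65) = 1. Collecting the sign factors: 1.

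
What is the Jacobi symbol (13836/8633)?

-1

(13836/8633)
  = (5203/8633)    [13836 ≡ 5203 mod 8633]
  = (8633/5203)    [QR: 8633 ≡ 1 mod 4, sign kept]
  = (3430/5203)    [8633 ≡ 3430 mod 5203]
  = -(1715/5203)    [5203 ≡ 3 mod 8 ⇒ (2/5203) = -1]
  = (5203/1715)    [QR: both ≡ 3 mod 4, sign flips]
  = (58/1715)    [5203 ≡ 58 mod 1715]
  = -(29/1715)    [1715 ≡ 3 mod 8 ⇒ (2/1715) = -1]
  = -(1715/29)    [QR: 29 ≡ 1 mod 4, sign kept]
  = -(4/29)    [1715 ≡ 4 mod 29]
  = -(1/29)    [29 ≡ 5 mod 8 ⇒ (2/29)^2 = +1]
  = -1    [(1/29) = 1]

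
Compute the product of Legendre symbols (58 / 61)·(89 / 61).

By multiplicativity, (58·89 / 61) = (58 / 61)·(89 / 61).
First factor (58 / 61):
(58 / 61)
  = -(29 / 61)    [61 ≡ 5 mod 8 ⇒ (2 / 61) = -1]
  = -(61 / 29)    [QR: 29 ≡ 1 mod 4, sign kept]
  = -(3 / 29)    [61 ≡ 3 mod 29]
  = -(29 / 3)    [QR: 29 ≡ 1 mod 4, sign kept]
  = -(2 / 3)    [29 ≡ 2 mod 3]
  = (1 / 3)    [3 ≡ 3 mod 8 ⇒ (2 / 3) = -1]
  = 1    [(1 / 3) = 1]
Second factor (89 / 61):
(89 / 61)
  = (28 / 61)    [89 ≡ 28 mod 61]
  = (7 / 61)    [61 ≡ 5 mod 8 ⇒ (2 / 61)^2 = +1]
  = (61 / 7)    [QR: 61 ≡ 1 mod 4, sign kept]
  = (5 / 7)    [61 ≡ 5 mod 7]
  = (7 / 5)    [QR: 5 ≡ 1 mod 4, sign kept]
  = (2 / 5)    [7 ≡ 2 mod 5]
  = -(1 / 5)    [5 ≡ 5 mod 8 ⇒ (2 / 5) = -1]
  = -1    [(1 / 5) = 1]
Product: (1)·(-1) = -1.

-1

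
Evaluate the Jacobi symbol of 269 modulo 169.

1

(269 / 169)
  = (100 / 169)    [269 ≡ 100 mod 169]
  = (25 / 169)    [169 ≡ 1 mod 8 ⇒ (2 / 169)^2 = +1]
  = (169 / 25)    [QR: 25 ≡ 1 mod 4, sign kept]
  = (19 / 25)    [169 ≡ 19 mod 25]
  = (25 / 19)    [QR: 25 ≡ 1 mod 4, sign kept]
  = (6 / 19)    [25 ≡ 6 mod 19]
  = -(3 / 19)    [19 ≡ 3 mod 8 ⇒ (2 / 19) = -1]
  = (19 / 3)    [QR: both ≡ 3 mod 4, sign flips]
  = (1 / 3)    [19 ≡ 1 mod 3]
  = 1    [(1 / 3) = 1]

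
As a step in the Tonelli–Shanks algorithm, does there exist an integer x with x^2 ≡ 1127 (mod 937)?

no

(1127/937)
  = (190/937)    [1127 ≡ 190 mod 937]
  = (95/937)    [937 ≡ 1 mod 8 ⇒ (2/937) = +1]
  = (937/95)    [QR: 937 ≡ 1 mod 4, sign kept]
  = (82/95)    [937 ≡ 82 mod 95]
  = (41/95)    [95 ≡ 7 mod 8 ⇒ (2/95) = +1]
  = (95/41)    [QR: 41 ≡ 1 mod 4, sign kept]
  = (13/41)    [95 ≡ 13 mod 41]
  = (41/13)    [QR: 13 ≡ 1 mod 4, sign kept]
  = (2/13)    [41 ≡ 2 mod 13]
  = -(1/13)    [13 ≡ 5 mod 8 ⇒ (2/13) = -1]
  = -1    [(1/13) = 1]
(1127/937) = -1, and 937 is prime, so 1127 is not a quadratic residue mod 937.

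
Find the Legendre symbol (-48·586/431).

By multiplicativity, (-48·586/431) = (-48/431)·(586/431).
First factor (-48/431):
(-48/431)
  = (383/431)    [-48 ≡ 383 mod 431]
  = -(431/383)    [QR: both ≡ 3 mod 4, sign flips]
  = -(48/383)    [431 ≡ 48 mod 383]
  = -(3/383)    [383 ≡ 7 mod 8 ⇒ (2/383)^4 = +1]
  = (383/3)    [QR: both ≡ 3 mod 4, sign flips]
  = (2/3)    [383 ≡ 2 mod 3]
  = -(1/3)    [3 ≡ 3 mod 8 ⇒ (2/3) = -1]
  = -1    [(1/3) = 1]
Second factor (586/431):
(586/431)
  = (155/431)    [586 ≡ 155 mod 431]
  = -(431/155)    [QR: both ≡ 3 mod 4, sign flips]
  = -(121/155)    [431 ≡ 121 mod 155]
  = -(155/121)    [QR: 121 ≡ 1 mod 4, sign kept]
  = -(34/121)    [155 ≡ 34 mod 121]
  = -(17/121)    [121 ≡ 1 mod 8 ⇒ (2/121) = +1]
  = -(121/17)    [QR: 17 ≡ 1 mod 4, sign kept]
  = -(2/17)    [121 ≡ 2 mod 17]
  = -(1/17)    [17 ≡ 1 mod 8 ⇒ (2/17) = +1]
  = -1    [(1/17) = 1]
Product: (-1)·(-1) = 1.

1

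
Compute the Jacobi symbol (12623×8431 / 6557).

By multiplicativity, (12623·8431 / 6557) = (12623 / 6557)·(8431 / 6557).
First factor (12623 / 6557):
Reduce the numerator: 12623 ≡ 6066 (mod 6557), so (12623 / 6557) = (6066 / 6557).
Factor out 2: 6066 = 2·3033. Since 6557 ≡ 5 (mod 8), (2 / 6557) = -1. Now have -(3033 / 6557).
3033 ≡ 1 (mod 4), so quadratic reciprocity gives (3033 / 6557) = (6557 / 3033). Reduce: 6557 ≡ 491 (mod 3033). Now have -(491 / 3033).
3033 ≡ 1 (mod 4), so quadratic reciprocity gives (491 / 3033) = (3033 / 491). Reduce: 3033 ≡ 87 (mod 491). Now have -(87 / 491).
Both 87 ≡ 3 and 491 ≡ 3 (mod 4), so reciprocity gives (87 / 491) = -(491 / 87). Reduce: 491 ≡ 56 (mod 87). Now have (56 / 87).
Factor out 2: 56 = 2^3·7. Since 87 ≡ 7 (mod 8), (2 / 87) = +1, and (2 / 87)^3 = +1. Now have (7 / 87).
Both 7 ≡ 3 and 87 ≡ 3 (mod 4), so reciprocity gives (7 / 87) = -(87 / 7). Reduce: 87 ≡ 3 (mod 7). Now have -(3 / 7).
Both 3 ≡ 3 and 7 ≡ 3 (mod 4), so reciprocity gives (3 / 7) = -(7 / 3). Reduce: 7 ≡ 1 (mod 3). Now have (1 / 3).
(1 / 3) = 1. Collecting the sign factors: 1.
Second factor (8431 / 6557):
Reduce the numerator: 8431 ≡ 1874 (mod 6557), so (8431 / 6557) = (1874 / 6557).
Factor out 2: 1874 = 2·937. Since 6557 ≡ 5 (mod 8), (2 / 6557) = -1. Now have -(937 / 6557).
937 ≡ 1 (mod 4), so quadratic reciprocity gives (937 / 6557) = (6557 / 937). Reduce: 6557 ≡ 935 (mod 937). Now have -(935 / 937).
937 ≡ 1 (mod 4), so quadratic reciprocity gives (935 / 937) = (937 / 935). Reduce: 937 ≡ 2 (mod 935). Now have -(2 / 935).
Factor out 2: 2 = 2. Since 935 ≡ 7 (mod 8), (2 / 935) = +1. Now have -(1 / 935).
(1 / 935) = 1. Collecting the sign factors: -1.
Product: (1)·(-1) = -1.

-1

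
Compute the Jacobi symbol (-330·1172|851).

By multiplicativity, (-330·1172|851) = (-330|851)·(1172|851).
First factor (-330|851):
(-330|851)
  = (521|851)    [-330 ≡ 521 mod 851]
  = (851|521)    [QR: 521 ≡ 1 mod 4, sign kept]
  = (330|521)    [851 ≡ 330 mod 521]
  = (165|521)    [521 ≡ 1 mod 8 ⇒ (2|521) = +1]
  = (521|165)    [QR: 165 ≡ 1 mod 4, sign kept]
  = (26|165)    [521 ≡ 26 mod 165]
  = -(13|165)    [165 ≡ 5 mod 8 ⇒ (2|165) = -1]
  = -(165|13)    [QR: 13 ≡ 1 mod 4, sign kept]
  = -(9|13)    [165 ≡ 9 mod 13]
  = -(13|9)    [QR: 9 ≡ 1 mod 4, sign kept]
  = -(4|9)    [13 ≡ 4 mod 9]
  = -(1|9)    [9 ≡ 1 mod 8 ⇒ (2|9)^2 = +1]
  = -1    [(1|9) = 1]
Second factor (1172|851):
(1172|851)
  = (321|851)    [1172 ≡ 321 mod 851]
  = (851|321)    [QR: 321 ≡ 1 mod 4, sign kept]
  = (209|321)    [851 ≡ 209 mod 321]
  = (321|209)    [QR: 209 ≡ 1 mod 4, sign kept]
  = (112|209)    [321 ≡ 112 mod 209]
  = (7|209)    [209 ≡ 1 mod 8 ⇒ (2|209)^4 = +1]
  = (209|7)    [QR: 209 ≡ 1 mod 4, sign kept]
  = (6|7)    [209 ≡ 6 mod 7]
  = (3|7)    [7 ≡ 7 mod 8 ⇒ (2|7) = +1]
  = -(7|3)    [QR: both ≡ 3 mod 4, sign flips]
  = -(1|3)    [7 ≡ 1 mod 3]
  = -1    [(1|3) = 1]
Product: (-1)·(-1) = 1.

1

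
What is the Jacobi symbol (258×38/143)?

By multiplicativity, (258·38/143) = (258/143)·(38/143).
First factor (258/143):
Reduce the numerator: 258 ≡ 115 (mod 143), so (258/143) = (115/143).
Both 115 ≡ 3 and 143 ≡ 3 (mod 4), so reciprocity gives (115/143) = -(143/115). Reduce: 143 ≡ 28 (mod 115). Now have -(28/115).
Factor out 2: 28 = 2^2·7. Since 115 ≡ 3 (mod 8), (2/115) = -1, and (2/115)^2 = +1. Now have -(7/115).
Both 7 ≡ 3 and 115 ≡ 3 (mod 4), so reciprocity gives (7/115) = -(115/7). Reduce: 115 ≡ 3 (mod 7). Now have (3/7).
Both 3 ≡ 3 and 7 ≡ 3 (mod 4), so reciprocity gives (3/7) = -(7/3). Reduce: 7 ≡ 1 (mod 3). Now have -(1/3).
(1/3) = 1. Collecting the sign factors: -1.
Second factor (38/143):
Factor out 2: 38 = 2·19. Since 143 ≡ 7 (mod 8), (2/143) = +1. Now have (19/143).
Both 19 ≡ 3 and 143 ≡ 3 (mod 4), so reciprocity gives (19/143) = -(143/19). Reduce: 143 ≡ 10 (mod 19). Now have -(10/19).
Factor out 2: 10 = 2·5. Since 19 ≡ 3 (mod 8), (2/19) = -1. Now have (5/19).
5 ≡ 1 (mod 4), so quadratic reciprocity gives (5/19) = (19/5). Reduce: 19 ≡ 4 (mod 5). Now have (4/5).
Factor out 2: 4 = 2^2. Since 5 ≡ 5 (mod 8), (2/5) = -1, and (2/5)^2 = +1. Now have (1/5).
(1/5) = 1. Collecting the sign factors: 1.
Product: (-1)·(1) = -1.

-1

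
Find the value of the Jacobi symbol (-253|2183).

1

(-253|2183)
  = -(253|2183)    [2183 ≡ 3 mod 4 ⇒ (-1|2183) = -1]
  = -(2183|253)    [QR: 253 ≡ 1 mod 4, sign kept]
  = -(159|253)    [2183 ≡ 159 mod 253]
  = -(253|159)    [QR: 253 ≡ 1 mod 4, sign kept]
  = -(94|159)    [253 ≡ 94 mod 159]
  = -(47|159)    [159 ≡ 7 mod 8 ⇒ (2|159) = +1]
  = (159|47)    [QR: both ≡ 3 mod 4, sign flips]
  = (18|47)    [159 ≡ 18 mod 47]
  = (9|47)    [47 ≡ 7 mod 8 ⇒ (2|47) = +1]
  = (47|9)    [QR: 9 ≡ 1 mod 4, sign kept]
  = (2|9)    [47 ≡ 2 mod 9]
  = (1|9)    [9 ≡ 1 mod 8 ⇒ (2|9) = +1]
  = 1    [(1|9) = 1]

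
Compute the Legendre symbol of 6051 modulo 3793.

-1

(6051|3793)
  = (2258|3793)    [6051 ≡ 2258 mod 3793]
  = (1129|3793)    [3793 ≡ 1 mod 8 ⇒ (2|3793) = +1]
  = (3793|1129)    [QR: 1129 ≡ 1 mod 4, sign kept]
  = (406|1129)    [3793 ≡ 406 mod 1129]
  = (203|1129)    [1129 ≡ 1 mod 8 ⇒ (2|1129) = +1]
  = (1129|203)    [QR: 1129 ≡ 1 mod 4, sign kept]
  = (114|203)    [1129 ≡ 114 mod 203]
  = -(57|203)    [203 ≡ 3 mod 8 ⇒ (2|203) = -1]
  = -(203|57)    [QR: 57 ≡ 1 mod 4, sign kept]
  = -(32|57)    [203 ≡ 32 mod 57]
  = -(1|57)    [57 ≡ 1 mod 8 ⇒ (2|57)^5 = +1]
  = -1    [(1|57) = 1]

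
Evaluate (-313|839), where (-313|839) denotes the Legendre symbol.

-1

(-313|839)
  = (526|839)    [-313 ≡ 526 mod 839]
  = (263|839)    [839 ≡ 7 mod 8 ⇒ (2|839) = +1]
  = -(839|263)    [QR: both ≡ 3 mod 4, sign flips]
  = -(50|263)    [839 ≡ 50 mod 263]
  = -(25|263)    [263 ≡ 7 mod 8 ⇒ (2|263) = +1]
  = -(263|25)    [QR: 25 ≡ 1 mod 4, sign kept]
  = -(13|25)    [263 ≡ 13 mod 25]
  = -(25|13)    [QR: 13 ≡ 1 mod 4, sign kept]
  = -(12|13)    [25 ≡ 12 mod 13]
  = -(3|13)    [13 ≡ 5 mod 8 ⇒ (2|13)^2 = +1]
  = -(13|3)    [QR: 13 ≡ 1 mod 4, sign kept]
  = -(1|3)    [13 ≡ 1 mod 3]
  = -1    [(1|3) = 1]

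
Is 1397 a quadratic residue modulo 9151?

yes

1397 ≡ 1 (mod 4), so quadratic reciprocity gives (1397/9151) = (9151/1397). Reduce: 9151 ≡ 769 (mod 1397). Now have (769/1397).
769 ≡ 1 (mod 4), so quadratic reciprocity gives (769/1397) = (1397/769). Reduce: 1397 ≡ 628 (mod 769). Now have (628/769).
Factor out 2: 628 = 2^2·157. Since 769 ≡ 1 (mod 8), (2/769) = +1, and (2/769)^2 = +1. Now have (157/769).
157 ≡ 1 (mod 4), so quadratic reciprocity gives (157/769) = (769/157). Reduce: 769 ≡ 141 (mod 157). Now have (141/157).
141 ≡ 1 (mod 4), so quadratic reciprocity gives (141/157) = (157/141). Reduce: 157 ≡ 16 (mod 141). Now have (16/141).
Factor out 2: 16 = 2^4. Since 141 ≡ 5 (mod 8), (2/141) = -1, and (2/141)^4 = +1. Now have (1/141).
(1/141) = 1. Collecting the sign factors: 1.
The Legendre symbol is 1, so x^2 ≡ 1397 (mod 9151) has solution.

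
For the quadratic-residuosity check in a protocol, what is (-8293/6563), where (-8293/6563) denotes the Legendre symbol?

1

(-8293/6563)
  = -(8293/6563)    [6563 ≡ 3 mod 4 ⇒ (-1/6563) = -1]
  = -(1730/6563)    [8293 ≡ 1730 mod 6563]
  = (865/6563)    [6563 ≡ 3 mod 8 ⇒ (2/6563) = -1]
  = (6563/865)    [QR: 865 ≡ 1 mod 4, sign kept]
  = (508/865)    [6563 ≡ 508 mod 865]
  = (127/865)    [865 ≡ 1 mod 8 ⇒ (2/865)^2 = +1]
  = (865/127)    [QR: 865 ≡ 1 mod 4, sign kept]
  = (103/127)    [865 ≡ 103 mod 127]
  = -(127/103)    [QR: both ≡ 3 mod 4, sign flips]
  = -(24/103)    [127 ≡ 24 mod 103]
  = -(3/103)    [103 ≡ 7 mod 8 ⇒ (2/103)^3 = +1]
  = (103/3)    [QR: both ≡ 3 mod 4, sign flips]
  = (1/3)    [103 ≡ 1 mod 3]
  = 1    [(1/3) = 1]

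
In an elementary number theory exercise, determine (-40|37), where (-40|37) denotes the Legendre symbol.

(-40|37)
  = (34|37)    [-40 ≡ 34 mod 37]
  = -(17|37)    [37 ≡ 5 mod 8 ⇒ (2|37) = -1]
  = -(37|17)    [QR: 17 ≡ 1 mod 4, sign kept]
  = -(3|17)    [37 ≡ 3 mod 17]
  = -(17|3)    [QR: 17 ≡ 1 mod 4, sign kept]
  = -(2|3)    [17 ≡ 2 mod 3]
  = (1|3)    [3 ≡ 3 mod 8 ⇒ (2|3) = -1]
  = 1    [(1|3) = 1]

1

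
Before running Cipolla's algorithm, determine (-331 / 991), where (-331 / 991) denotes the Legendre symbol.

(-331 / 991)
  = -(331 / 991)    [991 ≡ 3 mod 4 ⇒ (-1 / 991) = -1]
  = (991 / 331)    [QR: both ≡ 3 mod 4, sign flips]
  = (329 / 331)    [991 ≡ 329 mod 331]
  = (331 / 329)    [QR: 329 ≡ 1 mod 4, sign kept]
  = (2 / 329)    [331 ≡ 2 mod 329]
  = (1 / 329)    [329 ≡ 1 mod 8 ⇒ (2 / 329) = +1]
  = 1    [(1 / 329) = 1]

1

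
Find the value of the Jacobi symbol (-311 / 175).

Reduce the numerator: -311 ≡ 39 (mod 175), so (-311 / 175) = (39 / 175).
Both 39 ≡ 3 and 175 ≡ 3 (mod 4), so reciprocity gives (39 / 175) = -(175 / 39). Reduce: 175 ≡ 19 (mod 39). Now have -(19 / 39).
Both 19 ≡ 3 and 39 ≡ 3 (mod 4), so reciprocity gives (19 / 39) = -(39 / 19). Reduce: 39 ≡ 1 (mod 19). Now have (1 / 19).
(1 / 19) = 1. Collecting the sign factors: 1.

1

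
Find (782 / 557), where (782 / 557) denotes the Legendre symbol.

1

Reduce the numerator: 782 ≡ 225 (mod 557), so (782 / 557) = (225 / 557).
225 ≡ 1 (mod 4), so quadratic reciprocity gives (225 / 557) = (557 / 225). Reduce: 557 ≡ 107 (mod 225). Now have (107 / 225).
225 ≡ 1 (mod 4), so quadratic reciprocity gives (107 / 225) = (225 / 107). Reduce: 225 ≡ 11 (mod 107). Now have (11 / 107).
Both 11 ≡ 3 and 107 ≡ 3 (mod 4), so reciprocity gives (11 / 107) = -(107 / 11). Reduce: 107 ≡ 8 (mod 11). Now have -(8 / 11).
Factor out 2: 8 = 2^3. Since 11 ≡ 3 (mod 8), (2 / 11) = -1, and (2 / 11)^3 = -1. Now have (1 / 11).
(1 / 11) = 1. Collecting the sign factors: 1.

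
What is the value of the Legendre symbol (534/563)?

(534/563)
  = -(267/563)    [563 ≡ 3 mod 8 ⇒ (2/563) = -1]
  = (563/267)    [QR: both ≡ 3 mod 4, sign flips]
  = (29/267)    [563 ≡ 29 mod 267]
  = (267/29)    [QR: 29 ≡ 1 mod 4, sign kept]
  = (6/29)    [267 ≡ 6 mod 29]
  = -(3/29)    [29 ≡ 5 mod 8 ⇒ (2/29) = -1]
  = -(29/3)    [QR: 29 ≡ 1 mod 4, sign kept]
  = -(2/3)    [29 ≡ 2 mod 3]
  = (1/3)    [3 ≡ 3 mod 8 ⇒ (2/3) = -1]
  = 1    [(1/3) = 1]

1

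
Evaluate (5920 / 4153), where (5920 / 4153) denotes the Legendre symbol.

-1

(5920 / 4153)
  = (1767 / 4153)    [5920 ≡ 1767 mod 4153]
  = (4153 / 1767)    [QR: 4153 ≡ 1 mod 4, sign kept]
  = (619 / 1767)    [4153 ≡ 619 mod 1767]
  = -(1767 / 619)    [QR: both ≡ 3 mod 4, sign flips]
  = -(529 / 619)    [1767 ≡ 529 mod 619]
  = -(619 / 529)    [QR: 529 ≡ 1 mod 4, sign kept]
  = -(90 / 529)    [619 ≡ 90 mod 529]
  = -(45 / 529)    [529 ≡ 1 mod 8 ⇒ (2 / 529) = +1]
  = -(529 / 45)    [QR: 45 ≡ 1 mod 4, sign kept]
  = -(34 / 45)    [529 ≡ 34 mod 45]
  = (17 / 45)    [45 ≡ 5 mod 8 ⇒ (2 / 45) = -1]
  = (45 / 17)    [QR: 17 ≡ 1 mod 4, sign kept]
  = (11 / 17)    [45 ≡ 11 mod 17]
  = (17 / 11)    [QR: 17 ≡ 1 mod 4, sign kept]
  = (6 / 11)    [17 ≡ 6 mod 11]
  = -(3 / 11)    [11 ≡ 3 mod 8 ⇒ (2 / 11) = -1]
  = (11 / 3)    [QR: both ≡ 3 mod 4, sign flips]
  = (2 / 3)    [11 ≡ 2 mod 3]
  = -(1 / 3)    [3 ≡ 3 mod 8 ⇒ (2 / 3) = -1]
  = -1    [(1 / 3) = 1]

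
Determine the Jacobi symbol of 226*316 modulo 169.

1

By multiplicativity, (226·316/169) = (226/169)·(316/169).
First factor (226/169):
Reduce the numerator: 226 ≡ 57 (mod 169), so (226/169) = (57/169).
57 ≡ 1 (mod 4), so quadratic reciprocity gives (57/169) = (169/57). Reduce: 169 ≡ 55 (mod 57). Now have (55/57).
57 ≡ 1 (mod 4), so quadratic reciprocity gives (55/57) = (57/55). Reduce: 57 ≡ 2 (mod 55). Now have (2/55).
Factor out 2: 2 = 2. Since 55 ≡ 7 (mod 8), (2/55) = +1. Now have (1/55).
(1/55) = 1. Collecting the sign factors: 1.
Second factor (316/169):
Reduce the numerator: 316 ≡ 147 (mod 169), so (316/169) = (147/169).
169 ≡ 1 (mod 4), so quadratic reciprocity gives (147/169) = (169/147). Reduce: 169 ≡ 22 (mod 147). Now have (22/147).
Factor out 2: 22 = 2·11. Since 147 ≡ 3 (mod 8), (2/147) = -1. Now have -(11/147).
Both 11 ≡ 3 and 147 ≡ 3 (mod 4), so reciprocity gives (11/147) = -(147/11). Reduce: 147 ≡ 4 (mod 11). Now have (4/11).
Factor out 2: 4 = 2^2. Since 11 ≡ 3 (mod 8), (2/11) = -1, and (2/11)^2 = +1. Now have (1/11).
(1/11) = 1. Collecting the sign factors: 1.
Product: (1)·(1) = 1.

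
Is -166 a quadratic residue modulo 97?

(-166/97)
  = (166/97)    [97 ≡ 1 mod 4 ⇒ (-1/97) = +1]
  = (69/97)    [166 ≡ 69 mod 97]
  = (97/69)    [QR: 69 ≡ 1 mod 4, sign kept]
  = (28/69)    [97 ≡ 28 mod 69]
  = (7/69)    [69 ≡ 5 mod 8 ⇒ (2/69)^2 = +1]
  = (69/7)    [QR: 69 ≡ 1 mod 4, sign kept]
  = (6/7)    [69 ≡ 6 mod 7]
  = (3/7)    [7 ≡ 7 mod 8 ⇒ (2/7) = +1]
  = -(7/3)    [QR: both ≡ 3 mod 4, sign flips]
  = -(1/3)    [7 ≡ 1 mod 3]
  = -1    [(1/3) = 1]
(-166/97) = -1, and 97 is prime, so -166 is not a quadratic residue mod 97.

no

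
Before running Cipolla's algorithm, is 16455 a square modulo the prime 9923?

(16455/9923)
  = (6532/9923)    [16455 ≡ 6532 mod 9923]
  = (1633/9923)    [9923 ≡ 3 mod 8 ⇒ (2/9923)^2 = +1]
  = (9923/1633)    [QR: 1633 ≡ 1 mod 4, sign kept]
  = (125/1633)    [9923 ≡ 125 mod 1633]
  = (1633/125)    [QR: 125 ≡ 1 mod 4, sign kept]
  = (8/125)    [1633 ≡ 8 mod 125]
  = -(1/125)    [125 ≡ 5 mod 8 ⇒ (2/125)^3 = -1]
  = -1    [(1/125) = 1]
(16455/9923) = -1, and 9923 is prime, so 16455 is not a quadratic residue mod 9923.

no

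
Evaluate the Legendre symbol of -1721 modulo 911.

Pull out -1: (-1721 / 911) = (-1 / 911)·(1721 / 911). Since 911 ≡ 3 (mod 4), (-1 / 911) = -1. Now have -(1721 / 911).
Reduce the numerator: 1721 ≡ 810 (mod 911), so (1721 / 911) = (810 / 911).
Factor out 2: 810 = 2·405. Since 911 ≡ 7 (mod 8), (2 / 911) = +1. Now have -(405 / 911).
405 ≡ 1 (mod 4), so quadratic reciprocity gives (405 / 911) = (911 / 405). Reduce: 911 ≡ 101 (mod 405). Now have -(101 / 405).
101 ≡ 1 (mod 4), so quadratic reciprocity gives (101 / 405) = (405 / 101). Reduce: 405 ≡ 1 (mod 101). Now have -(1 / 101).
(1 / 101) = 1. Collecting the sign factors: -1.

-1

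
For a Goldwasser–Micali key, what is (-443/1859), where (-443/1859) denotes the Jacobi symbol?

-1

(-443/1859)
  = (1416/1859)    [-443 ≡ 1416 mod 1859]
  = -(177/1859)    [1859 ≡ 3 mod 8 ⇒ (2/1859)^3 = -1]
  = -(1859/177)    [QR: 177 ≡ 1 mod 4, sign kept]
  = -(89/177)    [1859 ≡ 89 mod 177]
  = -(177/89)    [QR: 89 ≡ 1 mod 4, sign kept]
  = -(88/89)    [177 ≡ 88 mod 89]
  = -(11/89)    [89 ≡ 1 mod 8 ⇒ (2/89)^3 = +1]
  = -(89/11)    [QR: 89 ≡ 1 mod 4, sign kept]
  = -(1/11)    [89 ≡ 1 mod 11]
  = -1    [(1/11) = 1]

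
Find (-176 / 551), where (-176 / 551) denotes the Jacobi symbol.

1

Pull out -1: (-176 / 551) = (-1 / 551)·(176 / 551). Since 551 ≡ 3 (mod 4), (-1 / 551) = -1. Now have -(176 / 551).
Factor out 2: 176 = 2^4·11. Since 551 ≡ 7 (mod 8), (2 / 551) = +1, and (2 / 551)^4 = +1. Now have -(11 / 551).
Both 11 ≡ 3 and 551 ≡ 3 (mod 4), so reciprocity gives (11 / 551) = -(551 / 11). Reduce: 551 ≡ 1 (mod 11). Now have (1 / 11).
(1 / 11) = 1. Collecting the sign factors: 1.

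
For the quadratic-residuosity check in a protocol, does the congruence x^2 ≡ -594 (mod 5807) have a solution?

Reduce the numerator: -594 ≡ 5213 (mod 5807), so (-594/5807) = (5213/5807).
5213 ≡ 1 (mod 4), so quadratic reciprocity gives (5213/5807) = (5807/5213). Reduce: 5807 ≡ 594 (mod 5213). Now have (594/5213).
Factor out 2: 594 = 2·297. Since 5213 ≡ 5 (mod 8), (2/5213) = -1. Now have -(297/5213).
297 ≡ 1 (mod 4), so quadratic reciprocity gives (297/5213) = (5213/297). Reduce: 5213 ≡ 164 (mod 297). Now have -(164/297).
Factor out 2: 164 = 2^2·41. Since 297 ≡ 1 (mod 8), (2/297) = +1, and (2/297)^2 = +1. Now have -(41/297).
41 ≡ 1 (mod 4), so quadratic reciprocity gives (41/297) = (297/41). Reduce: 297 ≡ 10 (mod 41). Now have -(10/41).
Factor out 2: 10 = 2·5. Since 41 ≡ 1 (mod 8), (2/41) = +1. Now have -(5/41).
5 ≡ 1 (mod 4), so quadratic reciprocity gives (5/41) = (41/5). Reduce: 41 ≡ 1 (mod 5). Now have -(1/5).
(1/5) = 1. Collecting the sign factors: -1.
(-594/5807) = -1, and 5807 is prime, so -594 is not a quadratic residue mod 5807.

no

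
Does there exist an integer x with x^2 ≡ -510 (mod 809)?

(-510/809)
  = (510/809)    [809 ≡ 1 mod 4 ⇒ (-1/809) = +1]
  = (255/809)    [809 ≡ 1 mod 8 ⇒ (2/809) = +1]
  = (809/255)    [QR: 809 ≡ 1 mod 4, sign kept]
  = (44/255)    [809 ≡ 44 mod 255]
  = (11/255)    [255 ≡ 7 mod 8 ⇒ (2/255)^2 = +1]
  = -(255/11)    [QR: both ≡ 3 mod 4, sign flips]
  = -(2/11)    [255 ≡ 2 mod 11]
  = (1/11)    [11 ≡ 3 mod 8 ⇒ (2/11) = -1]
  = 1    [(1/11) = 1]
(-510/809) = 1, and 809 is prime, so -510 is a quadratic residue mod 809.

yes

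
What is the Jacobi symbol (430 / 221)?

-1

Reduce the numerator: 430 ≡ 209 (mod 221), so (430 / 221) = (209 / 221).
209 ≡ 1 (mod 4), so quadratic reciprocity gives (209 / 221) = (221 / 209). Reduce: 221 ≡ 12 (mod 209). Now have (12 / 209).
Factor out 2: 12 = 2^2·3. Since 209 ≡ 1 (mod 8), (2 / 209) = +1, and (2 / 209)^2 = +1. Now have (3 / 209).
209 ≡ 1 (mod 4), so quadratic reciprocity gives (3 / 209) = (209 / 3). Reduce: 209 ≡ 2 (mod 3). Now have (2 / 3).
Factor out 2: 2 = 2. Since 3 ≡ 3 (mod 8), (2 / 3) = -1. Now have -(1 / 3).
(1 / 3) = 1. Collecting the sign factors: -1.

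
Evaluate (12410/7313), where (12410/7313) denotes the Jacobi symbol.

-1

Reduce the numerator: 12410 ≡ 5097 (mod 7313), so (12410/7313) = (5097/7313).
5097 ≡ 1 (mod 4), so quadratic reciprocity gives (5097/7313) = (7313/5097). Reduce: 7313 ≡ 2216 (mod 5097). Now have (2216/5097).
Factor out 2: 2216 = 2^3·277. Since 5097 ≡ 1 (mod 8), (2/5097) = +1, and (2/5097)^3 = +1. Now have (277/5097).
277 ≡ 1 (mod 4), so quadratic reciprocity gives (277/5097) = (5097/277). Reduce: 5097 ≡ 111 (mod 277). Now have (111/277).
277 ≡ 1 (mod 4), so quadratic reciprocity gives (111/277) = (277/111). Reduce: 277 ≡ 55 (mod 111). Now have (55/111).
Both 55 ≡ 3 and 111 ≡ 3 (mod 4), so reciprocity gives (55/111) = -(111/55). Reduce: 111 ≡ 1 (mod 55). Now have -(1/55).
(1/55) = 1. Collecting the sign factors: -1.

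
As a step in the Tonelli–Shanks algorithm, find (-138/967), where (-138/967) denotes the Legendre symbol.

-1

Reduce the numerator: -138 ≡ 829 (mod 967), so (-138/967) = (829/967).
829 ≡ 1 (mod 4), so quadratic reciprocity gives (829/967) = (967/829). Reduce: 967 ≡ 138 (mod 829). Now have (138/829).
Factor out 2: 138 = 2·69. Since 829 ≡ 5 (mod 8), (2/829) = -1. Now have -(69/829).
69 ≡ 1 (mod 4), so quadratic reciprocity gives (69/829) = (829/69). Reduce: 829 ≡ 1 (mod 69). Now have -(1/69).
(1/69) = 1. Collecting the sign factors: -1.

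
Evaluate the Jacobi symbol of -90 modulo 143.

Reduce the numerator: -90 ≡ 53 (mod 143), so (-90 / 143) = (53 / 143).
53 ≡ 1 (mod 4), so quadratic reciprocity gives (53 / 143) = (143 / 53). Reduce: 143 ≡ 37 (mod 53). Now have (37 / 53).
37 ≡ 1 (mod 4), so quadratic reciprocity gives (37 / 53) = (53 / 37). Reduce: 53 ≡ 16 (mod 37). Now have (16 / 37).
Factor out 2: 16 = 2^4. Since 37 ≡ 5 (mod 8), (2 / 37) = -1, and (2 / 37)^4 = +1. Now have (1 / 37).
(1 / 37) = 1. Collecting the sign factors: 1.

1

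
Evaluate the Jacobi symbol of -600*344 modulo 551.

By multiplicativity, (-600·344 / 551) = (-600 / 551)·(344 / 551).
First factor (-600 / 551):
(-600 / 551)
  = (502 / 551)    [-600 ≡ 502 mod 551]
  = (251 / 551)    [551 ≡ 7 mod 8 ⇒ (2 / 551) = +1]
  = -(551 / 251)    [QR: both ≡ 3 mod 4, sign flips]
  = -(49 / 251)    [551 ≡ 49 mod 251]
  = -(251 / 49)    [QR: 49 ≡ 1 mod 4, sign kept]
  = -(6 / 49)    [251 ≡ 6 mod 49]
  = -(3 / 49)    [49 ≡ 1 mod 8 ⇒ (2 / 49) = +1]
  = -(49 / 3)    [QR: 49 ≡ 1 mod 4, sign kept]
  = -(1 / 3)    [49 ≡ 1 mod 3]
  = -1    [(1 / 3) = 1]
Second factor (344 / 551):
(344 / 551)
  = (43 / 551)    [551 ≡ 7 mod 8 ⇒ (2 / 551)^3 = +1]
  = -(551 / 43)    [QR: both ≡ 3 mod 4, sign flips]
  = -(35 / 43)    [551 ≡ 35 mod 43]
  = (43 / 35)    [QR: both ≡ 3 mod 4, sign flips]
  = (8 / 35)    [43 ≡ 8 mod 35]
  = -(1 / 35)    [35 ≡ 3 mod 8 ⇒ (2 / 35)^3 = -1]
  = -1    [(1 / 35) = 1]
Product: (-1)·(-1) = 1.

1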